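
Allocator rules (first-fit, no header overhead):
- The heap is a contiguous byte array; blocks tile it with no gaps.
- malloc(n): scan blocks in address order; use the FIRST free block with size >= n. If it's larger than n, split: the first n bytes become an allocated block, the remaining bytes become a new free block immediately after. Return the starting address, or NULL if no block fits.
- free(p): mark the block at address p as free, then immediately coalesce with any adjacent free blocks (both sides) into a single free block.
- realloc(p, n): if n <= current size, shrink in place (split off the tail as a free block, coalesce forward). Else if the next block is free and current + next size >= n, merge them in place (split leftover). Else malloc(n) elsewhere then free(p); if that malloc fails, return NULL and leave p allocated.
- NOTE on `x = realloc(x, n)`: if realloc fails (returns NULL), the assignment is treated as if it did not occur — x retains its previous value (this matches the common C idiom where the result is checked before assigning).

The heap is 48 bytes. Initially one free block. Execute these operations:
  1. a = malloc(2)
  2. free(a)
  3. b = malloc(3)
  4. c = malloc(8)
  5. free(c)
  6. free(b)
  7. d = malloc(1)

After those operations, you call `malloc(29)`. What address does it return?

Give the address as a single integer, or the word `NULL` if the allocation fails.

Answer: 1

Derivation:
Op 1: a = malloc(2) -> a = 0; heap: [0-1 ALLOC][2-47 FREE]
Op 2: free(a) -> (freed a); heap: [0-47 FREE]
Op 3: b = malloc(3) -> b = 0; heap: [0-2 ALLOC][3-47 FREE]
Op 4: c = malloc(8) -> c = 3; heap: [0-2 ALLOC][3-10 ALLOC][11-47 FREE]
Op 5: free(c) -> (freed c); heap: [0-2 ALLOC][3-47 FREE]
Op 6: free(b) -> (freed b); heap: [0-47 FREE]
Op 7: d = malloc(1) -> d = 0; heap: [0-0 ALLOC][1-47 FREE]
malloc(29): first-fit scan over [0-0 ALLOC][1-47 FREE] -> 1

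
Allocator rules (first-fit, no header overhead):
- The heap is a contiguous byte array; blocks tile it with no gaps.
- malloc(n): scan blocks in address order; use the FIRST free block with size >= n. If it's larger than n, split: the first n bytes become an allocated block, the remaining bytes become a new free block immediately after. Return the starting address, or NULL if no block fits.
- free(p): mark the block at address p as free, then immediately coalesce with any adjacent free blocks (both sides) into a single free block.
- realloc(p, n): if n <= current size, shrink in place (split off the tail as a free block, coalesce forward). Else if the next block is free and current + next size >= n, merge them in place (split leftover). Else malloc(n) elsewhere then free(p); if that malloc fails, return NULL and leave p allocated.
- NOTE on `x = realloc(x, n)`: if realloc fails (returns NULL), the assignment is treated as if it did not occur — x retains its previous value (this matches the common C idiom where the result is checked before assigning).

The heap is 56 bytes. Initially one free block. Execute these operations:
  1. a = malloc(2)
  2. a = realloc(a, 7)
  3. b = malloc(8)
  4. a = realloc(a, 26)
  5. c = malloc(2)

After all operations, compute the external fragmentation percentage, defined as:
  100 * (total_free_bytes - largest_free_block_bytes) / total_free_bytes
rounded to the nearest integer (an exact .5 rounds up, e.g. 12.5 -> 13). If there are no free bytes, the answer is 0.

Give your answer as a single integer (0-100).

Op 1: a = malloc(2) -> a = 0; heap: [0-1 ALLOC][2-55 FREE]
Op 2: a = realloc(a, 7) -> a = 0; heap: [0-6 ALLOC][7-55 FREE]
Op 3: b = malloc(8) -> b = 7; heap: [0-6 ALLOC][7-14 ALLOC][15-55 FREE]
Op 4: a = realloc(a, 26) -> a = 15; heap: [0-6 FREE][7-14 ALLOC][15-40 ALLOC][41-55 FREE]
Op 5: c = malloc(2) -> c = 0; heap: [0-1 ALLOC][2-6 FREE][7-14 ALLOC][15-40 ALLOC][41-55 FREE]
Free blocks: [5 15] total_free=20 largest=15 -> 100*(20-15)/20 = 500/20 = 25

Answer: 25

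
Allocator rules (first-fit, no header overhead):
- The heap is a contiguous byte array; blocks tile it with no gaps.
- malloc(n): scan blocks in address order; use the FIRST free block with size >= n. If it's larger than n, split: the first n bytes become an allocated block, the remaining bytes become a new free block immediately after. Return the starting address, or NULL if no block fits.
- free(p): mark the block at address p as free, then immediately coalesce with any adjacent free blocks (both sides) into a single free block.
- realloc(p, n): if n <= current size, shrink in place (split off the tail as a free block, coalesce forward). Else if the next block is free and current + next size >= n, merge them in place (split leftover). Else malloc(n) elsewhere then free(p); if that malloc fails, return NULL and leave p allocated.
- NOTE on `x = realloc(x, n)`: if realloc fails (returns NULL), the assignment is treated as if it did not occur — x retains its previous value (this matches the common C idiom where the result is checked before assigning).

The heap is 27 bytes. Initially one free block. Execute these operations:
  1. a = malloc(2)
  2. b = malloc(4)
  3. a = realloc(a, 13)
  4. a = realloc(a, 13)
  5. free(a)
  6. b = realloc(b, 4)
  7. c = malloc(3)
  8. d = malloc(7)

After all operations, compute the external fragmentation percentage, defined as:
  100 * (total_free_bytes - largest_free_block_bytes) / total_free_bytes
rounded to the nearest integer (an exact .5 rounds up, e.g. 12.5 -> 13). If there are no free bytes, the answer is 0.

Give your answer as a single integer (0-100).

Op 1: a = malloc(2) -> a = 0; heap: [0-1 ALLOC][2-26 FREE]
Op 2: b = malloc(4) -> b = 2; heap: [0-1 ALLOC][2-5 ALLOC][6-26 FREE]
Op 3: a = realloc(a, 13) -> a = 6; heap: [0-1 FREE][2-5 ALLOC][6-18 ALLOC][19-26 FREE]
Op 4: a = realloc(a, 13) -> a = 6; heap: [0-1 FREE][2-5 ALLOC][6-18 ALLOC][19-26 FREE]
Op 5: free(a) -> (freed a); heap: [0-1 FREE][2-5 ALLOC][6-26 FREE]
Op 6: b = realloc(b, 4) -> b = 2; heap: [0-1 FREE][2-5 ALLOC][6-26 FREE]
Op 7: c = malloc(3) -> c = 6; heap: [0-1 FREE][2-5 ALLOC][6-8 ALLOC][9-26 FREE]
Op 8: d = malloc(7) -> d = 9; heap: [0-1 FREE][2-5 ALLOC][6-8 ALLOC][9-15 ALLOC][16-26 FREE]
Free blocks: [2 11] total_free=13 largest=11 -> 100*(13-11)/13 = 200/13 ≈ 15.385 -> rounds to 15

Answer: 15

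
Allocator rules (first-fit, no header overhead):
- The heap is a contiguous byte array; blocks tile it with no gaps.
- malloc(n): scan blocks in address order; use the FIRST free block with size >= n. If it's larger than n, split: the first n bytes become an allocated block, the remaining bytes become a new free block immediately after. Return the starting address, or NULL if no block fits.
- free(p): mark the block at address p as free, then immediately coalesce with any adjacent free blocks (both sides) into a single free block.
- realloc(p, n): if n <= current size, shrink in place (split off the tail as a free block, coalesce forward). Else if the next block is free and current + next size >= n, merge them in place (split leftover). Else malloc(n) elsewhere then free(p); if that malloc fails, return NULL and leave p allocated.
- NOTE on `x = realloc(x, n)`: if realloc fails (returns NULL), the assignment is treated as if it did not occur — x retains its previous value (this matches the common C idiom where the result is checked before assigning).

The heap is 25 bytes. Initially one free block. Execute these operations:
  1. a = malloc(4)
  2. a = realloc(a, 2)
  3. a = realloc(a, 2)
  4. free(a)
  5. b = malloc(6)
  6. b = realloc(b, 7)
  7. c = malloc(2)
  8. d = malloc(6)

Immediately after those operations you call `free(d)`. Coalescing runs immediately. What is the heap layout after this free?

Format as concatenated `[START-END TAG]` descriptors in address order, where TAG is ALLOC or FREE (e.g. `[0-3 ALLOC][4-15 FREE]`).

Op 1: a = malloc(4) -> a = 0; heap: [0-3 ALLOC][4-24 FREE]
Op 2: a = realloc(a, 2) -> a = 0; heap: [0-1 ALLOC][2-24 FREE]
Op 3: a = realloc(a, 2) -> a = 0; heap: [0-1 ALLOC][2-24 FREE]
Op 4: free(a) -> (freed a); heap: [0-24 FREE]
Op 5: b = malloc(6) -> b = 0; heap: [0-5 ALLOC][6-24 FREE]
Op 6: b = realloc(b, 7) -> b = 0; heap: [0-6 ALLOC][7-24 FREE]
Op 7: c = malloc(2) -> c = 7; heap: [0-6 ALLOC][7-8 ALLOC][9-24 FREE]
Op 8: d = malloc(6) -> d = 9; heap: [0-6 ALLOC][7-8 ALLOC][9-14 ALLOC][15-24 FREE]
free(d): d = 9 -> block [9-14 ALLOC]; mark free, coalesce with adjacent free neighbors -> [0-6 ALLOC][7-8 ALLOC][9-24 FREE]

Answer: [0-6 ALLOC][7-8 ALLOC][9-24 FREE]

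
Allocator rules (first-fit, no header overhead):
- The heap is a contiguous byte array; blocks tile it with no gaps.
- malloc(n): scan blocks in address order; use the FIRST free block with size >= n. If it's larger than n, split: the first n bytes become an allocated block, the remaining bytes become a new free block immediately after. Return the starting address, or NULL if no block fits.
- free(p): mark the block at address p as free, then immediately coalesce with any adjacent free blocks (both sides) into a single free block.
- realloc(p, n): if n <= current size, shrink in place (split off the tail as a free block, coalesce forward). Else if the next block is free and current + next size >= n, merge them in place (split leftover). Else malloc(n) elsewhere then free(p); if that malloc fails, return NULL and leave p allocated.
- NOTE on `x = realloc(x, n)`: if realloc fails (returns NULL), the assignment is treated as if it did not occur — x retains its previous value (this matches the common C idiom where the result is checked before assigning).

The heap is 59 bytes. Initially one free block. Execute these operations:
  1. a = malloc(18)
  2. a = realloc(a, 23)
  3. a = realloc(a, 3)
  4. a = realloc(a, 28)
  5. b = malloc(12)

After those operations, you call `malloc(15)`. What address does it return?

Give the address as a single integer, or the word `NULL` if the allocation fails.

Answer: 40

Derivation:
Op 1: a = malloc(18) -> a = 0; heap: [0-17 ALLOC][18-58 FREE]
Op 2: a = realloc(a, 23) -> a = 0; heap: [0-22 ALLOC][23-58 FREE]
Op 3: a = realloc(a, 3) -> a = 0; heap: [0-2 ALLOC][3-58 FREE]
Op 4: a = realloc(a, 28) -> a = 0; heap: [0-27 ALLOC][28-58 FREE]
Op 5: b = malloc(12) -> b = 28; heap: [0-27 ALLOC][28-39 ALLOC][40-58 FREE]
malloc(15): first-fit scan over [0-27 ALLOC][28-39 ALLOC][40-58 FREE] -> 40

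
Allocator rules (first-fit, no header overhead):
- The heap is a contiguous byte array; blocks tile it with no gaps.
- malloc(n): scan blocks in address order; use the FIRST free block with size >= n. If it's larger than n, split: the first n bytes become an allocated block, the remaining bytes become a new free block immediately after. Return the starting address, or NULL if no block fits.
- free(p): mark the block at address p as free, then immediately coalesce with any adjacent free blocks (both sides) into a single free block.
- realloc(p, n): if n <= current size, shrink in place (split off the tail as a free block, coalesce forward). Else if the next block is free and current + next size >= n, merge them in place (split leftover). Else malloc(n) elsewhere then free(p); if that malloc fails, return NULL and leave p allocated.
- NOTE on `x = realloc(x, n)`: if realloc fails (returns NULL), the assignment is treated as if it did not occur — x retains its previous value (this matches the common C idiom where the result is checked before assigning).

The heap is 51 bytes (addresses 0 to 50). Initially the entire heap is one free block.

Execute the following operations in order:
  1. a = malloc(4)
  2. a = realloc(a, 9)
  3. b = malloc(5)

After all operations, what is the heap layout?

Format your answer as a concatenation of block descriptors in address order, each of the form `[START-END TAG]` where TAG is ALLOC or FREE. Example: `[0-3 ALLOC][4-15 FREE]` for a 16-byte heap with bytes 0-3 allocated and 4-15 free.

Answer: [0-8 ALLOC][9-13 ALLOC][14-50 FREE]

Derivation:
Op 1: a = malloc(4) -> a = 0; heap: [0-3 ALLOC][4-50 FREE]
Op 2: a = realloc(a, 9) -> a = 0; heap: [0-8 ALLOC][9-50 FREE]
Op 3: b = malloc(5) -> b = 9; heap: [0-8 ALLOC][9-13 ALLOC][14-50 FREE]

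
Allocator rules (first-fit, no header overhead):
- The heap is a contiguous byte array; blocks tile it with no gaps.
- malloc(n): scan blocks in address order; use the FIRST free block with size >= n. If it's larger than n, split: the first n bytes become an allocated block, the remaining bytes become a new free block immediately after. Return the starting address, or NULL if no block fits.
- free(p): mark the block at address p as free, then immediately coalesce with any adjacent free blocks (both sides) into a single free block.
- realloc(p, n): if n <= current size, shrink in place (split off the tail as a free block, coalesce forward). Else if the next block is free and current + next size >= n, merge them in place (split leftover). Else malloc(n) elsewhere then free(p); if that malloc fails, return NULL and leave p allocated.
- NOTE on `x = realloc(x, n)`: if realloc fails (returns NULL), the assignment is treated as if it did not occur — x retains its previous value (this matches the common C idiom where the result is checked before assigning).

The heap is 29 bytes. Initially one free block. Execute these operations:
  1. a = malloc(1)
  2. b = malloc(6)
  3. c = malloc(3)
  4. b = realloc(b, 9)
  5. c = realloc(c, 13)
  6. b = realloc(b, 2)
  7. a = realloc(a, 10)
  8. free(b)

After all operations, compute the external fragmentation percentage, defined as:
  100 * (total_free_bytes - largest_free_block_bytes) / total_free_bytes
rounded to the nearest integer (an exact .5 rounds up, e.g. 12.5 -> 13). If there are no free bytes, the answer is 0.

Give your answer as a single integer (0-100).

Op 1: a = malloc(1) -> a = 0; heap: [0-0 ALLOC][1-28 FREE]
Op 2: b = malloc(6) -> b = 1; heap: [0-0 ALLOC][1-6 ALLOC][7-28 FREE]
Op 3: c = malloc(3) -> c = 7; heap: [0-0 ALLOC][1-6 ALLOC][7-9 ALLOC][10-28 FREE]
Op 4: b = realloc(b, 9) -> b = 10; heap: [0-0 ALLOC][1-6 FREE][7-9 ALLOC][10-18 ALLOC][19-28 FREE]
Op 5: c = realloc(c, 13) -> NULL (c unchanged); heap: [0-0 ALLOC][1-6 FREE][7-9 ALLOC][10-18 ALLOC][19-28 FREE]
Op 6: b = realloc(b, 2) -> b = 10; heap: [0-0 ALLOC][1-6 FREE][7-9 ALLOC][10-11 ALLOC][12-28 FREE]
Op 7: a = realloc(a, 10) -> a = 12; heap: [0-6 FREE][7-9 ALLOC][10-11 ALLOC][12-21 ALLOC][22-28 FREE]
Op 8: free(b) -> (freed b); heap: [0-6 FREE][7-9 ALLOC][10-11 FREE][12-21 ALLOC][22-28 FREE]
Free blocks: [7 2 7] total_free=16 largest=7 -> 100*(16-7)/16 = 900/16 = 56.25 -> rounds to 56

Answer: 56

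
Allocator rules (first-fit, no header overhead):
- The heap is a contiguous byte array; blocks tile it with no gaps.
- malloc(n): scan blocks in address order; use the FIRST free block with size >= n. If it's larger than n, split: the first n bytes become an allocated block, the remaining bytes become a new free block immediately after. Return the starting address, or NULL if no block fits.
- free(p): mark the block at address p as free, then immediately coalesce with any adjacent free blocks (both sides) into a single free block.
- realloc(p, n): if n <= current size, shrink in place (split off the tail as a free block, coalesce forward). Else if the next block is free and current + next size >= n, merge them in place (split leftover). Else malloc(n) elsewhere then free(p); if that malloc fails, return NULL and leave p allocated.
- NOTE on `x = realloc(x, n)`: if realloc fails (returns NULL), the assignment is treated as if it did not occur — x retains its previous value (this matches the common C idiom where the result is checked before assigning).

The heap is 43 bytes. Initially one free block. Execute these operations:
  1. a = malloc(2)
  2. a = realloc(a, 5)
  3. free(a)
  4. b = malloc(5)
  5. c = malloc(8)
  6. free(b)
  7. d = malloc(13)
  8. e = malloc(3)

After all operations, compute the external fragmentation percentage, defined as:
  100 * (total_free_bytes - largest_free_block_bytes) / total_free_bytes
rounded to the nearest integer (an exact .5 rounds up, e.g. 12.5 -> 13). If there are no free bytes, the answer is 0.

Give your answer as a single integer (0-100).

Op 1: a = malloc(2) -> a = 0; heap: [0-1 ALLOC][2-42 FREE]
Op 2: a = realloc(a, 5) -> a = 0; heap: [0-4 ALLOC][5-42 FREE]
Op 3: free(a) -> (freed a); heap: [0-42 FREE]
Op 4: b = malloc(5) -> b = 0; heap: [0-4 ALLOC][5-42 FREE]
Op 5: c = malloc(8) -> c = 5; heap: [0-4 ALLOC][5-12 ALLOC][13-42 FREE]
Op 6: free(b) -> (freed b); heap: [0-4 FREE][5-12 ALLOC][13-42 FREE]
Op 7: d = malloc(13) -> d = 13; heap: [0-4 FREE][5-12 ALLOC][13-25 ALLOC][26-42 FREE]
Op 8: e = malloc(3) -> e = 0; heap: [0-2 ALLOC][3-4 FREE][5-12 ALLOC][13-25 ALLOC][26-42 FREE]
Free blocks: [2 17] total_free=19 largest=17 -> 100*(19-17)/19 = 200/19 ≈ 10.526 -> rounds to 11

Answer: 11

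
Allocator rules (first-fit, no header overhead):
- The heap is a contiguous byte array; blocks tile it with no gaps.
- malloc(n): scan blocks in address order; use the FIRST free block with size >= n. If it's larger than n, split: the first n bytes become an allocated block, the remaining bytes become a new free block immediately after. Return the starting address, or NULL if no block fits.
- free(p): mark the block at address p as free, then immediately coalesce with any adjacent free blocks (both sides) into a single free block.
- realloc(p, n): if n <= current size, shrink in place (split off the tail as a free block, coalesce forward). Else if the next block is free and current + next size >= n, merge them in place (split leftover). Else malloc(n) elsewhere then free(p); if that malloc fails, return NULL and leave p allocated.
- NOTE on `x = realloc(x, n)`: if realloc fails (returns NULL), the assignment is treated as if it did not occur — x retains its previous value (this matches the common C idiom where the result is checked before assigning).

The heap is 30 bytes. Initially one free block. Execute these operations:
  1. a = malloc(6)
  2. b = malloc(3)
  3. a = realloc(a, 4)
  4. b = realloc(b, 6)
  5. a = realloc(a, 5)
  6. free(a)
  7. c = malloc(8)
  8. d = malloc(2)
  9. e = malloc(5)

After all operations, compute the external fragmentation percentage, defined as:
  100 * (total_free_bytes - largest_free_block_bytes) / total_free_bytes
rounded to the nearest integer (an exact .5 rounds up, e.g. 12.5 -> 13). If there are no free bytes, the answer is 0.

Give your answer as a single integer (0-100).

Answer: 44

Derivation:
Op 1: a = malloc(6) -> a = 0; heap: [0-5 ALLOC][6-29 FREE]
Op 2: b = malloc(3) -> b = 6; heap: [0-5 ALLOC][6-8 ALLOC][9-29 FREE]
Op 3: a = realloc(a, 4) -> a = 0; heap: [0-3 ALLOC][4-5 FREE][6-8 ALLOC][9-29 FREE]
Op 4: b = realloc(b, 6) -> b = 6; heap: [0-3 ALLOC][4-5 FREE][6-11 ALLOC][12-29 FREE]
Op 5: a = realloc(a, 5) -> a = 0; heap: [0-4 ALLOC][5-5 FREE][6-11 ALLOC][12-29 FREE]
Op 6: free(a) -> (freed a); heap: [0-5 FREE][6-11 ALLOC][12-29 FREE]
Op 7: c = malloc(8) -> c = 12; heap: [0-5 FREE][6-11 ALLOC][12-19 ALLOC][20-29 FREE]
Op 8: d = malloc(2) -> d = 0; heap: [0-1 ALLOC][2-5 FREE][6-11 ALLOC][12-19 ALLOC][20-29 FREE]
Op 9: e = malloc(5) -> e = 20; heap: [0-1 ALLOC][2-5 FREE][6-11 ALLOC][12-19 ALLOC][20-24 ALLOC][25-29 FREE]
Free blocks: [4 5] total_free=9 largest=5 -> 100*(9-5)/9 = 400/9 ≈ 44.444 -> rounds to 44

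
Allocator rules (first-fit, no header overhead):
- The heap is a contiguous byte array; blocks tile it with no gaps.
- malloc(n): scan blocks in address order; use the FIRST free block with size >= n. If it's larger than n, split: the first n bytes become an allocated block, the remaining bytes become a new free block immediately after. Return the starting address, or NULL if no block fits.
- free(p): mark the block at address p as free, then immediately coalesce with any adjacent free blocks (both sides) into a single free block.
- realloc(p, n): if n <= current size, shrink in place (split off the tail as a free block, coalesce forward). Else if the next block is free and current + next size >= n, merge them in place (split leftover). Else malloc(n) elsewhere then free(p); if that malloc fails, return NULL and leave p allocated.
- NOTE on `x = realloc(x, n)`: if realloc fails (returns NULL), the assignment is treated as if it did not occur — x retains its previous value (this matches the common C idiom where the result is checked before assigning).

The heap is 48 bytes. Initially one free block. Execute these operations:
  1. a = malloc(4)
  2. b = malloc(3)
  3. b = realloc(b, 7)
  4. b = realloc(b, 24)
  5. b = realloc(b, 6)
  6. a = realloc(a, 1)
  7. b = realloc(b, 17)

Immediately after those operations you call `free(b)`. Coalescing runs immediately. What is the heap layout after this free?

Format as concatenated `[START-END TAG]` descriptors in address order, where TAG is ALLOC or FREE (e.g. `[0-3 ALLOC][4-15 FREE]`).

Op 1: a = malloc(4) -> a = 0; heap: [0-3 ALLOC][4-47 FREE]
Op 2: b = malloc(3) -> b = 4; heap: [0-3 ALLOC][4-6 ALLOC][7-47 FREE]
Op 3: b = realloc(b, 7) -> b = 4; heap: [0-3 ALLOC][4-10 ALLOC][11-47 FREE]
Op 4: b = realloc(b, 24) -> b = 4; heap: [0-3 ALLOC][4-27 ALLOC][28-47 FREE]
Op 5: b = realloc(b, 6) -> b = 4; heap: [0-3 ALLOC][4-9 ALLOC][10-47 FREE]
Op 6: a = realloc(a, 1) -> a = 0; heap: [0-0 ALLOC][1-3 FREE][4-9 ALLOC][10-47 FREE]
Op 7: b = realloc(b, 17) -> b = 4; heap: [0-0 ALLOC][1-3 FREE][4-20 ALLOC][21-47 FREE]
free(b): b = 4 -> block [4-20 ALLOC]; mark free, coalesce with adjacent free neighbors -> [0-0 ALLOC][1-47 FREE]

Answer: [0-0 ALLOC][1-47 FREE]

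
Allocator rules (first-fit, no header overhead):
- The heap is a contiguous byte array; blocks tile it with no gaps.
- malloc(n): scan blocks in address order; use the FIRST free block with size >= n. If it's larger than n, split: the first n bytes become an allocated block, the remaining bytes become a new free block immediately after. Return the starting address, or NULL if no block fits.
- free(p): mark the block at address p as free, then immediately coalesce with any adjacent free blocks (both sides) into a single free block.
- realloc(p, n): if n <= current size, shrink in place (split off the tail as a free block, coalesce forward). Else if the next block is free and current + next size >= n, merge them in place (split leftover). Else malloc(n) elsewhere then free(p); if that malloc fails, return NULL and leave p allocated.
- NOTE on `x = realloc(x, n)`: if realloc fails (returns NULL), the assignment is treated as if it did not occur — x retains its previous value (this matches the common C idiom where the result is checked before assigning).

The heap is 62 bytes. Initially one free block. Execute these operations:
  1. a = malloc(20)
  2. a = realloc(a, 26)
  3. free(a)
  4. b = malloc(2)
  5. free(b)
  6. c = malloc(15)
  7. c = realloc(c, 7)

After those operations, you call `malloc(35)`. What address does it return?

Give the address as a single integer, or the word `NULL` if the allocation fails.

Op 1: a = malloc(20) -> a = 0; heap: [0-19 ALLOC][20-61 FREE]
Op 2: a = realloc(a, 26) -> a = 0; heap: [0-25 ALLOC][26-61 FREE]
Op 3: free(a) -> (freed a); heap: [0-61 FREE]
Op 4: b = malloc(2) -> b = 0; heap: [0-1 ALLOC][2-61 FREE]
Op 5: free(b) -> (freed b); heap: [0-61 FREE]
Op 6: c = malloc(15) -> c = 0; heap: [0-14 ALLOC][15-61 FREE]
Op 7: c = realloc(c, 7) -> c = 0; heap: [0-6 ALLOC][7-61 FREE]
malloc(35): first-fit scan over [0-6 ALLOC][7-61 FREE] -> 7

Answer: 7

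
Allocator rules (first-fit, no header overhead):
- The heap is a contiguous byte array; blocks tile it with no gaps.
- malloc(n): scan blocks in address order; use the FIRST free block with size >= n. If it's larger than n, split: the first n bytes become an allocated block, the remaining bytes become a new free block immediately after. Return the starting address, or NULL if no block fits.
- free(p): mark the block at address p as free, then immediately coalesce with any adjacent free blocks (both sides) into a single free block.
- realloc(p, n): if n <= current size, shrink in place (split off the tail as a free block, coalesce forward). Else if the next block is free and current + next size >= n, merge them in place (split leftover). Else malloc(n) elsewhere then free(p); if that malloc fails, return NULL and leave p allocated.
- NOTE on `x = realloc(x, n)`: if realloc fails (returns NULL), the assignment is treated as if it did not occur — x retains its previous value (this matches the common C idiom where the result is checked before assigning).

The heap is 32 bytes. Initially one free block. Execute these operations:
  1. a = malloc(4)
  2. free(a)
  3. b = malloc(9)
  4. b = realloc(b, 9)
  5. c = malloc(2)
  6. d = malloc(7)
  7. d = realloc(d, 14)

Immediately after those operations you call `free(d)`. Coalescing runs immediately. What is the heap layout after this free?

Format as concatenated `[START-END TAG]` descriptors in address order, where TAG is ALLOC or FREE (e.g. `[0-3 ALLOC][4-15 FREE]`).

Answer: [0-8 ALLOC][9-10 ALLOC][11-31 FREE]

Derivation:
Op 1: a = malloc(4) -> a = 0; heap: [0-3 ALLOC][4-31 FREE]
Op 2: free(a) -> (freed a); heap: [0-31 FREE]
Op 3: b = malloc(9) -> b = 0; heap: [0-8 ALLOC][9-31 FREE]
Op 4: b = realloc(b, 9) -> b = 0; heap: [0-8 ALLOC][9-31 FREE]
Op 5: c = malloc(2) -> c = 9; heap: [0-8 ALLOC][9-10 ALLOC][11-31 FREE]
Op 6: d = malloc(7) -> d = 11; heap: [0-8 ALLOC][9-10 ALLOC][11-17 ALLOC][18-31 FREE]
Op 7: d = realloc(d, 14) -> d = 11; heap: [0-8 ALLOC][9-10 ALLOC][11-24 ALLOC][25-31 FREE]
free(d): d = 11 -> block [11-24 ALLOC]; mark free, coalesce with adjacent free neighbors -> [0-8 ALLOC][9-10 ALLOC][11-31 FREE]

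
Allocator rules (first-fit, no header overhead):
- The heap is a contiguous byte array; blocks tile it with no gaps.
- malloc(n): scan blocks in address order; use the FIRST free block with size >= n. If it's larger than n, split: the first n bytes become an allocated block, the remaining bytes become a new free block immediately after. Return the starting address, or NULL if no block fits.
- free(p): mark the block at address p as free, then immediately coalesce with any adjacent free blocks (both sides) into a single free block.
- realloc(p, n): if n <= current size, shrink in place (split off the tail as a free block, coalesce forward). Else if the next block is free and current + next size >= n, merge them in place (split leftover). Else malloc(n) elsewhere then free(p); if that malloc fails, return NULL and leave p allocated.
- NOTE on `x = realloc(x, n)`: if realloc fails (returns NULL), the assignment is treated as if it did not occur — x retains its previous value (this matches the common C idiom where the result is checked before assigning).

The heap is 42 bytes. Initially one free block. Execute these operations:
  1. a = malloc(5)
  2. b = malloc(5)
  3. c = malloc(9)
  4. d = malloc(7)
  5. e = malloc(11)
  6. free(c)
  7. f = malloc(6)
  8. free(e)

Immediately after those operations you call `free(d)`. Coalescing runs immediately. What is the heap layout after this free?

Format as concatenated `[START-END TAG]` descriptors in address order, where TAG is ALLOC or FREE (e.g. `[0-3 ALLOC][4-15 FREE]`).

Answer: [0-4 ALLOC][5-9 ALLOC][10-15 ALLOC][16-41 FREE]

Derivation:
Op 1: a = malloc(5) -> a = 0; heap: [0-4 ALLOC][5-41 FREE]
Op 2: b = malloc(5) -> b = 5; heap: [0-4 ALLOC][5-9 ALLOC][10-41 FREE]
Op 3: c = malloc(9) -> c = 10; heap: [0-4 ALLOC][5-9 ALLOC][10-18 ALLOC][19-41 FREE]
Op 4: d = malloc(7) -> d = 19; heap: [0-4 ALLOC][5-9 ALLOC][10-18 ALLOC][19-25 ALLOC][26-41 FREE]
Op 5: e = malloc(11) -> e = 26; heap: [0-4 ALLOC][5-9 ALLOC][10-18 ALLOC][19-25 ALLOC][26-36 ALLOC][37-41 FREE]
Op 6: free(c) -> (freed c); heap: [0-4 ALLOC][5-9 ALLOC][10-18 FREE][19-25 ALLOC][26-36 ALLOC][37-41 FREE]
Op 7: f = malloc(6) -> f = 10; heap: [0-4 ALLOC][5-9 ALLOC][10-15 ALLOC][16-18 FREE][19-25 ALLOC][26-36 ALLOC][37-41 FREE]
Op 8: free(e) -> (freed e); heap: [0-4 ALLOC][5-9 ALLOC][10-15 ALLOC][16-18 FREE][19-25 ALLOC][26-41 FREE]
free(d): d = 19 -> block [19-25 ALLOC]; mark free, coalesce with adjacent free neighbors -> [0-4 ALLOC][5-9 ALLOC][10-15 ALLOC][16-41 FREE]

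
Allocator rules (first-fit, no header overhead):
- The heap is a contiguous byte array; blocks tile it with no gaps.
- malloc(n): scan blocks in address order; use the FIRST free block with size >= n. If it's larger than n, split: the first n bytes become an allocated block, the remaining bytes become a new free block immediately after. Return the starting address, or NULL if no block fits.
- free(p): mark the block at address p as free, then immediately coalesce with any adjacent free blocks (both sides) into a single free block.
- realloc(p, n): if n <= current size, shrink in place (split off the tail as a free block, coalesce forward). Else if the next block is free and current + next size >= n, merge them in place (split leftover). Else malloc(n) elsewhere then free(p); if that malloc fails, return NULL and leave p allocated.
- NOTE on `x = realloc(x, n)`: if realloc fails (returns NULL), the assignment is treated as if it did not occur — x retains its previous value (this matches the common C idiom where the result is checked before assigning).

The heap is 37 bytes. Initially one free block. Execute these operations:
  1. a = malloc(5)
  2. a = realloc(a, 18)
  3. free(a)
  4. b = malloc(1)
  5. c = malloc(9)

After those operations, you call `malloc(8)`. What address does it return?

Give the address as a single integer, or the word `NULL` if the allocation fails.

Op 1: a = malloc(5) -> a = 0; heap: [0-4 ALLOC][5-36 FREE]
Op 2: a = realloc(a, 18) -> a = 0; heap: [0-17 ALLOC][18-36 FREE]
Op 3: free(a) -> (freed a); heap: [0-36 FREE]
Op 4: b = malloc(1) -> b = 0; heap: [0-0 ALLOC][1-36 FREE]
Op 5: c = malloc(9) -> c = 1; heap: [0-0 ALLOC][1-9 ALLOC][10-36 FREE]
malloc(8): first-fit scan over [0-0 ALLOC][1-9 ALLOC][10-36 FREE] -> 10

Answer: 10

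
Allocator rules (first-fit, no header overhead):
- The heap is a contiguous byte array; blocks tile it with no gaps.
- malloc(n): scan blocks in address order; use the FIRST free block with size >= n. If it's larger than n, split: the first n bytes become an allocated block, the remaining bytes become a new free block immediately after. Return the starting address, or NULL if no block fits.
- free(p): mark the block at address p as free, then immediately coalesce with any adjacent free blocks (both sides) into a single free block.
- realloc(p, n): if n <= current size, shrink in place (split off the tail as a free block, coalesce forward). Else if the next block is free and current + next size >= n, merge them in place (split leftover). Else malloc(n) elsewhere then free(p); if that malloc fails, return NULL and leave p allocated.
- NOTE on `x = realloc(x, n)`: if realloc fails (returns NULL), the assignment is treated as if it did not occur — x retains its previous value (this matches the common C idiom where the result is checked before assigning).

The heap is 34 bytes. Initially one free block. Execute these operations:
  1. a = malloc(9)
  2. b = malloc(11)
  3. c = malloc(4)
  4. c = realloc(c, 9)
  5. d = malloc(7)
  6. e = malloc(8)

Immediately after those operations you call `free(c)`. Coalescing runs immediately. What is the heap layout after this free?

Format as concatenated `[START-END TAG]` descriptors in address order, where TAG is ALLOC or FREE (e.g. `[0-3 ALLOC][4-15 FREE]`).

Answer: [0-8 ALLOC][9-19 ALLOC][20-33 FREE]

Derivation:
Op 1: a = malloc(9) -> a = 0; heap: [0-8 ALLOC][9-33 FREE]
Op 2: b = malloc(11) -> b = 9; heap: [0-8 ALLOC][9-19 ALLOC][20-33 FREE]
Op 3: c = malloc(4) -> c = 20; heap: [0-8 ALLOC][9-19 ALLOC][20-23 ALLOC][24-33 FREE]
Op 4: c = realloc(c, 9) -> c = 20; heap: [0-8 ALLOC][9-19 ALLOC][20-28 ALLOC][29-33 FREE]
Op 5: d = malloc(7) -> d = NULL; heap: [0-8 ALLOC][9-19 ALLOC][20-28 ALLOC][29-33 FREE]
Op 6: e = malloc(8) -> e = NULL; heap: [0-8 ALLOC][9-19 ALLOC][20-28 ALLOC][29-33 FREE]
free(c): c = 20 -> block [20-28 ALLOC]; mark free, coalesce with adjacent free neighbors -> [0-8 ALLOC][9-19 ALLOC][20-33 FREE]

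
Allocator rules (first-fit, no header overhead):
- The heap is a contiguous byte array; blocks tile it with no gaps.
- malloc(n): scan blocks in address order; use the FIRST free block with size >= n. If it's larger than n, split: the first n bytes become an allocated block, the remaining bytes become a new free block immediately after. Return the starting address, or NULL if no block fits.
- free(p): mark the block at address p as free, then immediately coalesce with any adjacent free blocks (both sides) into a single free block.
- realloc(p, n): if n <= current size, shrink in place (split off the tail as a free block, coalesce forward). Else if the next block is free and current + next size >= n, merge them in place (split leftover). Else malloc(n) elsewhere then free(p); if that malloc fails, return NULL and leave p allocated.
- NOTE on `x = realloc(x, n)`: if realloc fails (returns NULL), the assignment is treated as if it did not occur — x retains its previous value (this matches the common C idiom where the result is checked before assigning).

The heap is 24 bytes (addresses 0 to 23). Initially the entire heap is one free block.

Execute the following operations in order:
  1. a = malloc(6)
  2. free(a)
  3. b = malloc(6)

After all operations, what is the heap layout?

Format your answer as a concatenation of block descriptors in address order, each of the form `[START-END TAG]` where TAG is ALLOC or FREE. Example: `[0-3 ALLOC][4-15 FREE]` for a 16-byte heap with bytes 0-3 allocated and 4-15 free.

Answer: [0-5 ALLOC][6-23 FREE]

Derivation:
Op 1: a = malloc(6) -> a = 0; heap: [0-5 ALLOC][6-23 FREE]
Op 2: free(a) -> (freed a); heap: [0-23 FREE]
Op 3: b = malloc(6) -> b = 0; heap: [0-5 ALLOC][6-23 FREE]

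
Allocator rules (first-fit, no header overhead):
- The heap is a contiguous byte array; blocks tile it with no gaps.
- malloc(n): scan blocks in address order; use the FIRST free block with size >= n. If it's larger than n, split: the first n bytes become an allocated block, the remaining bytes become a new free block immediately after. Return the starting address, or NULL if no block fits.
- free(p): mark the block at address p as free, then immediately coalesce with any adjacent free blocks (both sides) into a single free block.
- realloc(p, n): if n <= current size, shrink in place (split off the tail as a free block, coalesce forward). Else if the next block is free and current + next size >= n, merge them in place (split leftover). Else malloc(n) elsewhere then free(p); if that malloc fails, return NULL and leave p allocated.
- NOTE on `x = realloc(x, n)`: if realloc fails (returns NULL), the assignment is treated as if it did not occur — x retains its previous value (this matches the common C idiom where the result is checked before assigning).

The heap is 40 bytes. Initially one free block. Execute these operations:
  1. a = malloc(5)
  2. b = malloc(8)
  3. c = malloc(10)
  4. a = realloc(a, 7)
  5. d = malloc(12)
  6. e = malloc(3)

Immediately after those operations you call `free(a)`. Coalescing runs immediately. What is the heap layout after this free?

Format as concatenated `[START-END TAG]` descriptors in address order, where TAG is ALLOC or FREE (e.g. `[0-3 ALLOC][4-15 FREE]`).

Answer: [0-2 ALLOC][3-4 FREE][5-12 ALLOC][13-22 ALLOC][23-39 FREE]

Derivation:
Op 1: a = malloc(5) -> a = 0; heap: [0-4 ALLOC][5-39 FREE]
Op 2: b = malloc(8) -> b = 5; heap: [0-4 ALLOC][5-12 ALLOC][13-39 FREE]
Op 3: c = malloc(10) -> c = 13; heap: [0-4 ALLOC][5-12 ALLOC][13-22 ALLOC][23-39 FREE]
Op 4: a = realloc(a, 7) -> a = 23; heap: [0-4 FREE][5-12 ALLOC][13-22 ALLOC][23-29 ALLOC][30-39 FREE]
Op 5: d = malloc(12) -> d = NULL; heap: [0-4 FREE][5-12 ALLOC][13-22 ALLOC][23-29 ALLOC][30-39 FREE]
Op 6: e = malloc(3) -> e = 0; heap: [0-2 ALLOC][3-4 FREE][5-12 ALLOC][13-22 ALLOC][23-29 ALLOC][30-39 FREE]
free(a): a = 23 -> block [23-29 ALLOC]; mark free, coalesce with adjacent free neighbors -> [0-2 ALLOC][3-4 FREE][5-12 ALLOC][13-22 ALLOC][23-39 FREE]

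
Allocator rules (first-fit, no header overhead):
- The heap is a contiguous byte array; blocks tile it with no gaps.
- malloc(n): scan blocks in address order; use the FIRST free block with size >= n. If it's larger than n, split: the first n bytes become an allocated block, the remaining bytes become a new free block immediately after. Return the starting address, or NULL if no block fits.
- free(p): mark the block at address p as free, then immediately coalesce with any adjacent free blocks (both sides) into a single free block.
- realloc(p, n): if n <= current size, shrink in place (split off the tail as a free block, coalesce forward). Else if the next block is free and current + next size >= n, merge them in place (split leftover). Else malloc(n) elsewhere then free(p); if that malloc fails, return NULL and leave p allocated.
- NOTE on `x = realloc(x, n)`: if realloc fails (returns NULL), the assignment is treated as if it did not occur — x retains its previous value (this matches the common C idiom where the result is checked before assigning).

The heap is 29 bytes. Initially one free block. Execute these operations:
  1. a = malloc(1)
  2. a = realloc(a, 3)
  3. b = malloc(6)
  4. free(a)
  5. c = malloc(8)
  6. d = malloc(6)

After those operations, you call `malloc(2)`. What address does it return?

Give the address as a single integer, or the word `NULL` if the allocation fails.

Op 1: a = malloc(1) -> a = 0; heap: [0-0 ALLOC][1-28 FREE]
Op 2: a = realloc(a, 3) -> a = 0; heap: [0-2 ALLOC][3-28 FREE]
Op 3: b = malloc(6) -> b = 3; heap: [0-2 ALLOC][3-8 ALLOC][9-28 FREE]
Op 4: free(a) -> (freed a); heap: [0-2 FREE][3-8 ALLOC][9-28 FREE]
Op 5: c = malloc(8) -> c = 9; heap: [0-2 FREE][3-8 ALLOC][9-16 ALLOC][17-28 FREE]
Op 6: d = malloc(6) -> d = 17; heap: [0-2 FREE][3-8 ALLOC][9-16 ALLOC][17-22 ALLOC][23-28 FREE]
malloc(2): first-fit scan over [0-2 FREE][3-8 ALLOC][9-16 ALLOC][17-22 ALLOC][23-28 FREE] -> 0

Answer: 0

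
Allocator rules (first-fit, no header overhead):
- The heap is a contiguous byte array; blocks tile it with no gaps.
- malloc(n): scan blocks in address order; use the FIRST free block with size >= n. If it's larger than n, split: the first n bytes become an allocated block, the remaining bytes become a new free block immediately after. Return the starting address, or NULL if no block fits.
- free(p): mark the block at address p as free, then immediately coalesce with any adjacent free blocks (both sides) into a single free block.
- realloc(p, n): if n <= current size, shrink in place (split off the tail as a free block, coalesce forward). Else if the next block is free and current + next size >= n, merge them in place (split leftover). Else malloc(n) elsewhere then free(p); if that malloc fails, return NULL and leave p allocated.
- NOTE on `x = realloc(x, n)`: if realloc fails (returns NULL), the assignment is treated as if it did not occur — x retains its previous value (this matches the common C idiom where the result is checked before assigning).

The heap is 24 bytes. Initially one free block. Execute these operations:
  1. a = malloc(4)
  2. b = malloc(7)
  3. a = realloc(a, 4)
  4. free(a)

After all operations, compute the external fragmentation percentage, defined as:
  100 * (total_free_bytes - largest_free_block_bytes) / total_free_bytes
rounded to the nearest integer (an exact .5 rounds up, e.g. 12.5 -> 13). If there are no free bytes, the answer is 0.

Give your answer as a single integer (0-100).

Op 1: a = malloc(4) -> a = 0; heap: [0-3 ALLOC][4-23 FREE]
Op 2: b = malloc(7) -> b = 4; heap: [0-3 ALLOC][4-10 ALLOC][11-23 FREE]
Op 3: a = realloc(a, 4) -> a = 0; heap: [0-3 ALLOC][4-10 ALLOC][11-23 FREE]
Op 4: free(a) -> (freed a); heap: [0-3 FREE][4-10 ALLOC][11-23 FREE]
Free blocks: [4 13] total_free=17 largest=13 -> 100*(17-13)/17 = 400/17 ≈ 23.529 -> rounds to 24

Answer: 24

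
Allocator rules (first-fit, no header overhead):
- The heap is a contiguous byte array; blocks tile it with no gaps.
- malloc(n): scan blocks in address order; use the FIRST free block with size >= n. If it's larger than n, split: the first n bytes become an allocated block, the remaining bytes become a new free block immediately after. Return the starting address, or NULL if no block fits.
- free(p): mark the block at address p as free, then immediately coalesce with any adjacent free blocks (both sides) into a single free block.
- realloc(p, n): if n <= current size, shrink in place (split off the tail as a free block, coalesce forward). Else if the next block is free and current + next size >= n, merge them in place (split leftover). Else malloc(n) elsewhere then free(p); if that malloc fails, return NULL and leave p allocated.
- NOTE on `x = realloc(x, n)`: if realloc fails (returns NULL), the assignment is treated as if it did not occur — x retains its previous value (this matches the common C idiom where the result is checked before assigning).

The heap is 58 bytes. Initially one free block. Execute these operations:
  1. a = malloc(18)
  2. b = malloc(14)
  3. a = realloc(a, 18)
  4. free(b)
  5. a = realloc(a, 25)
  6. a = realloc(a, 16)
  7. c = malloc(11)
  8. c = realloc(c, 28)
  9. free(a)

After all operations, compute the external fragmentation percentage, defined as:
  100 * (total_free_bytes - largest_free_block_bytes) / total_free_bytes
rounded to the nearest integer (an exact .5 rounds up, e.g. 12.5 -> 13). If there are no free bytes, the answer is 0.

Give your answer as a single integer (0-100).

Answer: 47

Derivation:
Op 1: a = malloc(18) -> a = 0; heap: [0-17 ALLOC][18-57 FREE]
Op 2: b = malloc(14) -> b = 18; heap: [0-17 ALLOC][18-31 ALLOC][32-57 FREE]
Op 3: a = realloc(a, 18) -> a = 0; heap: [0-17 ALLOC][18-31 ALLOC][32-57 FREE]
Op 4: free(b) -> (freed b); heap: [0-17 ALLOC][18-57 FREE]
Op 5: a = realloc(a, 25) -> a = 0; heap: [0-24 ALLOC][25-57 FREE]
Op 6: a = realloc(a, 16) -> a = 0; heap: [0-15 ALLOC][16-57 FREE]
Op 7: c = malloc(11) -> c = 16; heap: [0-15 ALLOC][16-26 ALLOC][27-57 FREE]
Op 8: c = realloc(c, 28) -> c = 16; heap: [0-15 ALLOC][16-43 ALLOC][44-57 FREE]
Op 9: free(a) -> (freed a); heap: [0-15 FREE][16-43 ALLOC][44-57 FREE]
Free blocks: [16 14] total_free=30 largest=16 -> 100*(30-16)/30 = 1400/30 ≈ 46.667 -> rounds to 47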